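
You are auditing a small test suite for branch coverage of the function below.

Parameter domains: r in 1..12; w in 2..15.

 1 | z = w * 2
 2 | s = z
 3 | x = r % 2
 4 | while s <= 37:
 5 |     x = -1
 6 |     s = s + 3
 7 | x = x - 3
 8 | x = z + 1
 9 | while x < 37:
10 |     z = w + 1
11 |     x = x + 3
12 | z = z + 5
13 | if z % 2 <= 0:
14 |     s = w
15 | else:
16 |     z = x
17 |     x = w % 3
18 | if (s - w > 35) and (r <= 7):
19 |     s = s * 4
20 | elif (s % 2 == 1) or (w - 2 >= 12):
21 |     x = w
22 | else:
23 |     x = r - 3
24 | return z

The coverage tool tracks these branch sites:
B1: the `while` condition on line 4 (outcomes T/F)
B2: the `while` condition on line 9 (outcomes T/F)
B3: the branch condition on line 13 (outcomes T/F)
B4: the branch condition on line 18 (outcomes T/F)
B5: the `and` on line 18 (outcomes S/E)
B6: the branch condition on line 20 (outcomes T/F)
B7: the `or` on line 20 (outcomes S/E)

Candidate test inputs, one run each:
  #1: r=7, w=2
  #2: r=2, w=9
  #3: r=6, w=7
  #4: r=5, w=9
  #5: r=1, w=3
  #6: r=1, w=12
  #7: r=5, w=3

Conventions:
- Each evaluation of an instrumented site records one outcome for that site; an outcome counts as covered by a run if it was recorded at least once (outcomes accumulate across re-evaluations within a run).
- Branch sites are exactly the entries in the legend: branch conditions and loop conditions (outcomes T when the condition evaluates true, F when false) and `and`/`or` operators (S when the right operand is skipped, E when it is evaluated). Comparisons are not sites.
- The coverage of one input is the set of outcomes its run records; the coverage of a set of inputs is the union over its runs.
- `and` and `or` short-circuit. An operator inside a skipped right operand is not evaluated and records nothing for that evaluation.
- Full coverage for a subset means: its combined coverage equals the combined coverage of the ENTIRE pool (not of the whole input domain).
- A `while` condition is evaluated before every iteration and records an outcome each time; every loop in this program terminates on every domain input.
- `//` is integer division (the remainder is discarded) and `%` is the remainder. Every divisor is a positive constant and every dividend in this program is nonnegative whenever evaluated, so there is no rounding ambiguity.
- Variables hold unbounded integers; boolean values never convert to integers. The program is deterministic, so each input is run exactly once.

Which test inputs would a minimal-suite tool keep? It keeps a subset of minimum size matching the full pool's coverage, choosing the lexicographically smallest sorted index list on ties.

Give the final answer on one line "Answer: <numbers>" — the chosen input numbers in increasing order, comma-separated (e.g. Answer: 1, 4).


run #1 (r=7, w=2) records B1=T, B1=F, B2=T, B2=F, B3=T, B4=F, B5=S, B6=F, B7=E
run #2 (r=2, w=9) records B1=T, B1=F, B2=T, B2=F, B3=F, B4=F, B5=S, B6=T, B7=S
run #3 (r=6, w=7) records B1=T, B1=F, B2=T, B2=F, B3=F, B4=F, B5=S, B6=F, B7=E
run #4 (r=5, w=9) records B1=T, B1=F, B2=T, B2=F, B3=F, B4=F, B5=S, B6=T, B7=S
run #5 (r=1, w=3) records B1=T, B1=F, B2=T, B2=F, B3=F, B4=T, B5=E
run #6 (r=1, w=12) records B1=T, B1=F, B2=T, B2=F, B3=T, B4=F, B5=S, B6=F, B7=E
run #7 (r=5, w=3) records B1=T, B1=F, B2=T, B2=F, B3=F, B4=T, B5=E
union over all inputs: B1=T, B1=F, B2=T, B2=F, B3=T, B3=F, B4=T, B4=F, B5=S, B5=E, B6=T, B6=F, B7=S, B7=E (14 outcomes)
size 1 is not enough: best union over all size-1 subsets is 9/14
size 2 is not enough: best union over all size-2 subsets is 12/14
inputs {1, 2, 5} (size 3) cover everything; no size-3 subset with a lexicographically smaller index list covers all 14
Answer: 1, 2, 5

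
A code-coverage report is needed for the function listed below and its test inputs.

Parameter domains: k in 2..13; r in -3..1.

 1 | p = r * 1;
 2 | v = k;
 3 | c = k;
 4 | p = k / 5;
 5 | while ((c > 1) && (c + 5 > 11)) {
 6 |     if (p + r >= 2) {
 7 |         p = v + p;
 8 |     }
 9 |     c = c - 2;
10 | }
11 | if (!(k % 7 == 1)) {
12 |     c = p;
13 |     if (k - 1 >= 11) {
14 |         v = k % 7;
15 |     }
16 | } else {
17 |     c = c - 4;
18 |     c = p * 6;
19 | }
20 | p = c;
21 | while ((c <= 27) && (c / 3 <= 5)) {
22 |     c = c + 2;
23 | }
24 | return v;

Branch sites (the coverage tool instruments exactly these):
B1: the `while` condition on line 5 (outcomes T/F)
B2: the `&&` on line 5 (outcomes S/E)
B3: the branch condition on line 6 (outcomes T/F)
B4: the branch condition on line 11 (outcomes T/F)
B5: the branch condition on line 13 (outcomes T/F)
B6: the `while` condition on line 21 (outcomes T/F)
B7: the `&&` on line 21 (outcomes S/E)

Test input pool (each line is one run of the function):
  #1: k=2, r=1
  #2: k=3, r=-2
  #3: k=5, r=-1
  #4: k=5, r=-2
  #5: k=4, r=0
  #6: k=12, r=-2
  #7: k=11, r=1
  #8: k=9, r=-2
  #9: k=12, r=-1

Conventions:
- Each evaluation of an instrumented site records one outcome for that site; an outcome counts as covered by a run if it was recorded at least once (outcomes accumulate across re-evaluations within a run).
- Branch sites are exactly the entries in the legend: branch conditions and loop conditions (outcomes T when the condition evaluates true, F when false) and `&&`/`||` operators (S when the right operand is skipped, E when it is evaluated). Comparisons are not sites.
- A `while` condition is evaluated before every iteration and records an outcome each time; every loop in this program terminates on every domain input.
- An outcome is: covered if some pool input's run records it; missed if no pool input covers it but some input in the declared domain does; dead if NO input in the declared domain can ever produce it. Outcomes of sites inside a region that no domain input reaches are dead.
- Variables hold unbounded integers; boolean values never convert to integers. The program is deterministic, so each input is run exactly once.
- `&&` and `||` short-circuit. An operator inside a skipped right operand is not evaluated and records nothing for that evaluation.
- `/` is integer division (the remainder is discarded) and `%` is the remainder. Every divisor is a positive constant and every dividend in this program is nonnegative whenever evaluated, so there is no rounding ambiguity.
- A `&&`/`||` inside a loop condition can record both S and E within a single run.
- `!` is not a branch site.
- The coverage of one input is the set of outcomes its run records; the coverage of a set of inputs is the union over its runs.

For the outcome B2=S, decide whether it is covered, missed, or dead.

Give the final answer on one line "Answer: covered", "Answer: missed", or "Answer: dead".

no pool input records B2=S
checking all 60 inputs in the declared domain: B2=S is never recorded -> dead

Answer: dead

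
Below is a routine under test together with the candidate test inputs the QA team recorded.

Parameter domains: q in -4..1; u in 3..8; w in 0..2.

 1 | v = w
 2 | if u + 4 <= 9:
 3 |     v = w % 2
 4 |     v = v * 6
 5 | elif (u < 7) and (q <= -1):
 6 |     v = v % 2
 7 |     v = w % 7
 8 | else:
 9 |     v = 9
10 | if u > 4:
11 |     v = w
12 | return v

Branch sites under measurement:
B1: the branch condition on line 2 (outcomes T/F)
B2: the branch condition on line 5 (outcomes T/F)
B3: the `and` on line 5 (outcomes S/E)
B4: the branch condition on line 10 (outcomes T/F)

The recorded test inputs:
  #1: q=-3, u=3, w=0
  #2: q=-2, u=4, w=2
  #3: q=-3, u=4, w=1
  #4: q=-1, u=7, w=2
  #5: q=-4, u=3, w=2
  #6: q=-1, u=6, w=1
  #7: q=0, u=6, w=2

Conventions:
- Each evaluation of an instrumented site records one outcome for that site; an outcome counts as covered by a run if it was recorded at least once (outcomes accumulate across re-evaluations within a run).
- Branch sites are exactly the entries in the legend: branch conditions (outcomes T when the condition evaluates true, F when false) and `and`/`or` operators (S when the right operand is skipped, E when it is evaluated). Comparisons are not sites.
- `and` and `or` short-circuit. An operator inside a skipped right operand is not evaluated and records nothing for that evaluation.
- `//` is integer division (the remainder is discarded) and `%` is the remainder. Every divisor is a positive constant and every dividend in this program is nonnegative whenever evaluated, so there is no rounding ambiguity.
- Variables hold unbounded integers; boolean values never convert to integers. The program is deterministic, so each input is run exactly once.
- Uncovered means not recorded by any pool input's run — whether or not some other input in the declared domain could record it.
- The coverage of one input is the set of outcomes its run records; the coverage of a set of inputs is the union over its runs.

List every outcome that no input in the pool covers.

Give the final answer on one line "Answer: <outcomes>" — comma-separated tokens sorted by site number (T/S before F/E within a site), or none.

#1 (q=-3, u=3, w=0) -> B1->T, B4->F; covered: B1=T, B4=F
#2 (q=-2, u=4, w=2) -> B1->T, B4->F; covered: B1=T, B4=F
#3 (q=-3, u=4, w=1) -> B1->T, B4->F; covered: B1=T, B4=F
#4 (q=-1, u=7, w=2) -> B1->F, B3->S, B2->F, B4->T; covered: B1=F, B2=F, B3=S, B4=T
#5 (q=-4, u=3, w=2) -> B1->T, B4->F; covered: B1=T, B4=F
#6 (q=-1, u=6, w=1) -> B1->F, B3->E, B2->T, B4->T; covered: B1=F, B2=T, B3=E, B4=T
#7 (q=0, u=6, w=2) -> B1->F, B3->E, B2->F, B4->T; covered: B1=F, B2=F, B3=E, B4=T
union over the pool: B1=T, B1=F, B2=T, B2=F, B3=S, B3=E, B4=T, B4=F
uncovered (0 of 8): none

Answer: none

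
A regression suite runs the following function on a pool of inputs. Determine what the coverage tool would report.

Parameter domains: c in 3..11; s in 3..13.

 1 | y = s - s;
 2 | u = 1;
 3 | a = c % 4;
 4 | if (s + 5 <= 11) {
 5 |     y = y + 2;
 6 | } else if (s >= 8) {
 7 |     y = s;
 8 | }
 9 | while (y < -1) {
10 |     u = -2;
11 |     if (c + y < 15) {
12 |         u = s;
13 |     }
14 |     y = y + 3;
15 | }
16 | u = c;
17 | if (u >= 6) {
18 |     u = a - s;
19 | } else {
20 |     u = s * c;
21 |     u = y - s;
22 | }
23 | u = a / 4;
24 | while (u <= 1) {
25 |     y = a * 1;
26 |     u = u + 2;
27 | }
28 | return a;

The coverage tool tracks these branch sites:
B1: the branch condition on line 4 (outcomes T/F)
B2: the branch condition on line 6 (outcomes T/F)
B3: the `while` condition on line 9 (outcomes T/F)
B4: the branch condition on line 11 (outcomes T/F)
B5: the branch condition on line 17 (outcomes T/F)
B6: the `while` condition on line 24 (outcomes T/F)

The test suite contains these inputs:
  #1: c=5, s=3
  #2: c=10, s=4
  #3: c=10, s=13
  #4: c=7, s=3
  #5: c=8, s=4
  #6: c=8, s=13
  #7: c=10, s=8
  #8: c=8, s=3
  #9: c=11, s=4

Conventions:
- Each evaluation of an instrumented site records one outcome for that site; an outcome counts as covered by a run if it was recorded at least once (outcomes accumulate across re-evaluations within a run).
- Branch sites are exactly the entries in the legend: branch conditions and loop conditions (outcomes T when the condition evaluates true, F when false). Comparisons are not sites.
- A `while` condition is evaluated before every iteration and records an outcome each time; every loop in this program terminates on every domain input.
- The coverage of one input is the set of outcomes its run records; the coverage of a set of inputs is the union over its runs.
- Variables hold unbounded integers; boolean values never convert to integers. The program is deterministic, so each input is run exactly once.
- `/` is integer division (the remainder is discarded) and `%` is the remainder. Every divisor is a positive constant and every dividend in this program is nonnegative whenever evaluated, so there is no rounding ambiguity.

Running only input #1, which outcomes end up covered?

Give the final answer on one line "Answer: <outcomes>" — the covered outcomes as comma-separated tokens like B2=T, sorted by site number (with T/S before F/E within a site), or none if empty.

Event log for input #1 (c=5, s=3):
  B1->T, B3->F, B5->F, B6->T, B6->F
distinct outcomes covered: B1=T, B3=F, B5=F, B6=T, B6=F

Answer: B1=T, B3=F, B5=F, B6=T, B6=F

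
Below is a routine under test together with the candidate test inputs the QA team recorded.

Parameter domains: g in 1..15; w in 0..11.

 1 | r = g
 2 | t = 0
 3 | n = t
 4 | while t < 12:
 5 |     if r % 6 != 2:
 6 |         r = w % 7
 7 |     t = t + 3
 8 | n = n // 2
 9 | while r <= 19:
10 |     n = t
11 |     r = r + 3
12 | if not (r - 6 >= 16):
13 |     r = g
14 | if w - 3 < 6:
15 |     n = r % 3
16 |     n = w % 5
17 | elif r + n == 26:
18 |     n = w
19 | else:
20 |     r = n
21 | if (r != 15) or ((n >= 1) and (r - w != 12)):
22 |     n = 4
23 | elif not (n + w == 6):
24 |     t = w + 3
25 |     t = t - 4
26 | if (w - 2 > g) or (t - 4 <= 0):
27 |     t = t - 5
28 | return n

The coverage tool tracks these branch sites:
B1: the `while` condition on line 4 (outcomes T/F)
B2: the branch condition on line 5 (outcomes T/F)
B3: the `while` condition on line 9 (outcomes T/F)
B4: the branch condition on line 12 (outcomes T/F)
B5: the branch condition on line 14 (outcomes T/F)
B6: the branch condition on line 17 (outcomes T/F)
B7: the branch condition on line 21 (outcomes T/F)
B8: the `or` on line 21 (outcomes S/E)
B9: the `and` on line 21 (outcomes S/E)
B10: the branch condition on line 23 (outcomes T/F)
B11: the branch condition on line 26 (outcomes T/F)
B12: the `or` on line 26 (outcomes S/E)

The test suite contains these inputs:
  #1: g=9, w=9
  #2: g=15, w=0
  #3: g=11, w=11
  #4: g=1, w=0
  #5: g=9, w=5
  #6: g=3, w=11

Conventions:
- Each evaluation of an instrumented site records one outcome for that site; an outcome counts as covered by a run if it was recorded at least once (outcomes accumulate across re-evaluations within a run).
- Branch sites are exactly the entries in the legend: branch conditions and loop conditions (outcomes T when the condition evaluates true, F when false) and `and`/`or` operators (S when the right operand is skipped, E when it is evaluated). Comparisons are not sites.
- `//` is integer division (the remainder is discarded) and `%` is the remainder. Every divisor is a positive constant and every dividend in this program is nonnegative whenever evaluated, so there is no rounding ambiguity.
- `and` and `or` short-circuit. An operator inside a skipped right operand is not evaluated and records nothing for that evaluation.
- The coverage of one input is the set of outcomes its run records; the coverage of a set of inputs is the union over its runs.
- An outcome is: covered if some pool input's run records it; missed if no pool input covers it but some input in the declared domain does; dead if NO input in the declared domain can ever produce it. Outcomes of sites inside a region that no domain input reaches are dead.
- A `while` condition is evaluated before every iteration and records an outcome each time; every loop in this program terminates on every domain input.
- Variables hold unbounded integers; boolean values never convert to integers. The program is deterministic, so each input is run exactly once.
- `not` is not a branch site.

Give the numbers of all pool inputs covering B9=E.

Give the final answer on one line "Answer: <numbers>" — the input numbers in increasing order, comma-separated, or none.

input #1 (g=9, w=9): does not record B9=E
input #2 (g=15, w=0): does not record B9=E
input #3 (g=11, w=11): does not record B9=E
input #4 (g=1, w=0): does not record B9=E
input #5 (g=9, w=5): does not record B9=E
input #6 (g=3, w=11): does not record B9=E

Answer: none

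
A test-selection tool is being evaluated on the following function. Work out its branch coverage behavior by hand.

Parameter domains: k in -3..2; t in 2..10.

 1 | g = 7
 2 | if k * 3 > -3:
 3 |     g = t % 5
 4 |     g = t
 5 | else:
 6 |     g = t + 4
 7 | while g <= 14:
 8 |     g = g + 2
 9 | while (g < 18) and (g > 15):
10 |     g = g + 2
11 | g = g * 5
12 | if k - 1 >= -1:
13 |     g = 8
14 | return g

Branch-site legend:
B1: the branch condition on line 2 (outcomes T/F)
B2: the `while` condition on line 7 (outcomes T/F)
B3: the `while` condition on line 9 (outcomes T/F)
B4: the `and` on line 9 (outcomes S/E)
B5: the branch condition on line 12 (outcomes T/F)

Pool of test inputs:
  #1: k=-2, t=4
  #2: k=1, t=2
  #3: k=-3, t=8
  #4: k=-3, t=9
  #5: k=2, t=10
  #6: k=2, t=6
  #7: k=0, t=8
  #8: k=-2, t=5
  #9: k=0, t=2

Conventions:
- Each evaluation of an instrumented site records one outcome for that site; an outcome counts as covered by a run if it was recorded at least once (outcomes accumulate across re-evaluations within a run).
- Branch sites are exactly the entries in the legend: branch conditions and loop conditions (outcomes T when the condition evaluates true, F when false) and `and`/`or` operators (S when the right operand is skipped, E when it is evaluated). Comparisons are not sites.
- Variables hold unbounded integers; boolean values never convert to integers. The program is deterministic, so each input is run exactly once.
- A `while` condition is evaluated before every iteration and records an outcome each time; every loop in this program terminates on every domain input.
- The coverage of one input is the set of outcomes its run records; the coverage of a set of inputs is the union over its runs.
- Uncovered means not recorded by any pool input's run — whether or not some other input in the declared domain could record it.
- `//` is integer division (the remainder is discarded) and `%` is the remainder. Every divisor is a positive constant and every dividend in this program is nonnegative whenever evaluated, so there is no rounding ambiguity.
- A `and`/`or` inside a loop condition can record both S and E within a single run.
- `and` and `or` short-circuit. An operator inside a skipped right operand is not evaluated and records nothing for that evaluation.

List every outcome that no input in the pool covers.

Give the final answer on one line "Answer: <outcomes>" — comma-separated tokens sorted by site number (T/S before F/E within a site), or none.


#1 (k=-2, t=4) -> B1->F, B2->T, B2->T, B2->T, B2->T, B2->F, B4->E, B3->T, B4->S, B3->F, B5->F; covered: B1=F, B2=T, B2=F, B3=T, B3=F, B4=S, B4=E, B5=F
#2 (k=1, t=2) -> B1->T, B2->T, B2->T, B2->T, B2->T, B2->T, B2->T, B2->T, B2->F, B4->E, B3->T, B4->S, B3->F, B5->T; covered: B1=T, B2=T, B2=F, B3=T, B3=F, B4=S, B4=E, B5=T
#3 (k=-3, t=8) -> B1->F, B2->T, B2->T, B2->F, B4->E, B3->T, B4->S, B3->F, B5->F; covered: B1=F, B2=T, B2=F, B3=T, B3=F, B4=S, B4=E, B5=F
#4 (k=-3, t=9) -> B1->F, B2->T, B2->F, B4->E, B3->F, B5->F; covered: B1=F, B2=T, B2=F, B3=F, B4=E, B5=F
#5 (k=2, t=10) -> B1->T, B2->T, B2->T, B2->T, B2->F, B4->E, B3->T, B4->S, B3->F, B5->T; covered: B1=T, B2=T, B2=F, B3=T, B3=F, B4=S, B4=E, B5=T
#6 (k=2, t=6) -> B1->T, B2->T, B2->T, B2->T, B2->T, B2->T, B2->F, B4->E, B3->T, B4->S, B3->F, B5->T; covered: B1=T, B2=T, B2=F, B3=T, B3=F, B4=S, B4=E, B5=T
#7 (k=0, t=8) -> B1->T, B2->T, B2->T, B2->T, B2->T, B2->F, B4->E, B3->T, B4->S, B3->F, B5->T; covered: B1=T, B2=T, B2=F, B3=T, B3=F, B4=S, B4=E, B5=T
#8 (k=-2, t=5) -> B1->F, B2->T, B2->T, B2->T, B2->F, B4->E, B3->F, B5->F; covered: B1=F, B2=T, B2=F, B3=F, B4=E, B5=F
#9 (k=0, t=2) -> B1->T, B2->T, B2->T, B2->T, B2->T, B2->T, B2->T, B2->T, B2->F, B4->E, B3->T, B4->S, B3->F, B5->T; covered: B1=T, B2=T, B2=F, B3=T, B3=F, B4=S, B4=E, B5=T
union over the pool: B1=T, B1=F, B2=T, B2=F, B3=T, B3=F, B4=S, B4=E, B5=T, B5=F
uncovered (0 of 10): none
Answer: none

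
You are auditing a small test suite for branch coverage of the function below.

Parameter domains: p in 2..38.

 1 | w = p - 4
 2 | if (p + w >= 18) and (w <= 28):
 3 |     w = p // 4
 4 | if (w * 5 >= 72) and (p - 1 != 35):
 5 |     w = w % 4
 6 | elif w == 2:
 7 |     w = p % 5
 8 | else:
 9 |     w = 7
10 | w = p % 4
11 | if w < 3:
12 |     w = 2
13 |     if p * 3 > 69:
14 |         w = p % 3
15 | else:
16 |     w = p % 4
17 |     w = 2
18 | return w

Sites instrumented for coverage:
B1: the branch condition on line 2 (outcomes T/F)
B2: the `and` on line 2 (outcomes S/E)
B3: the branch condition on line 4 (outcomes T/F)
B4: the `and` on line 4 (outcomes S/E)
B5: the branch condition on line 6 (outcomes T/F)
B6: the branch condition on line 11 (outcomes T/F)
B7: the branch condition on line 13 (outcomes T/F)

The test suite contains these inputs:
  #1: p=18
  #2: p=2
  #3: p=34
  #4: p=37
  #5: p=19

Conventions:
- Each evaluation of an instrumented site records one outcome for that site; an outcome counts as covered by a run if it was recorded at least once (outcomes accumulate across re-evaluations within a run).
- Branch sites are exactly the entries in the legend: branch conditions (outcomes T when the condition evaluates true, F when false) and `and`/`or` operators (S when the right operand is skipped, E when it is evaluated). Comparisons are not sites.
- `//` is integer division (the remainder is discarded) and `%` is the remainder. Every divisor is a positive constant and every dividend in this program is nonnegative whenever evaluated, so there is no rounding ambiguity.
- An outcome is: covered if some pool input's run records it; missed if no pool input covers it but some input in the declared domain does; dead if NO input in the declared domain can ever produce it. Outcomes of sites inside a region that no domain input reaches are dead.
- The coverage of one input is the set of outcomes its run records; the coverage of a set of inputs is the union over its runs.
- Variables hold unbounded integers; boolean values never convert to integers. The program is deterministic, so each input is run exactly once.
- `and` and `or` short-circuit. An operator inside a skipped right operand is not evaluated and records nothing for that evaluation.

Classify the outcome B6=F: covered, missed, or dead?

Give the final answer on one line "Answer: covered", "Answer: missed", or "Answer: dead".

B6=F is recorded by pool input(s) 5 -> covered

Answer: covered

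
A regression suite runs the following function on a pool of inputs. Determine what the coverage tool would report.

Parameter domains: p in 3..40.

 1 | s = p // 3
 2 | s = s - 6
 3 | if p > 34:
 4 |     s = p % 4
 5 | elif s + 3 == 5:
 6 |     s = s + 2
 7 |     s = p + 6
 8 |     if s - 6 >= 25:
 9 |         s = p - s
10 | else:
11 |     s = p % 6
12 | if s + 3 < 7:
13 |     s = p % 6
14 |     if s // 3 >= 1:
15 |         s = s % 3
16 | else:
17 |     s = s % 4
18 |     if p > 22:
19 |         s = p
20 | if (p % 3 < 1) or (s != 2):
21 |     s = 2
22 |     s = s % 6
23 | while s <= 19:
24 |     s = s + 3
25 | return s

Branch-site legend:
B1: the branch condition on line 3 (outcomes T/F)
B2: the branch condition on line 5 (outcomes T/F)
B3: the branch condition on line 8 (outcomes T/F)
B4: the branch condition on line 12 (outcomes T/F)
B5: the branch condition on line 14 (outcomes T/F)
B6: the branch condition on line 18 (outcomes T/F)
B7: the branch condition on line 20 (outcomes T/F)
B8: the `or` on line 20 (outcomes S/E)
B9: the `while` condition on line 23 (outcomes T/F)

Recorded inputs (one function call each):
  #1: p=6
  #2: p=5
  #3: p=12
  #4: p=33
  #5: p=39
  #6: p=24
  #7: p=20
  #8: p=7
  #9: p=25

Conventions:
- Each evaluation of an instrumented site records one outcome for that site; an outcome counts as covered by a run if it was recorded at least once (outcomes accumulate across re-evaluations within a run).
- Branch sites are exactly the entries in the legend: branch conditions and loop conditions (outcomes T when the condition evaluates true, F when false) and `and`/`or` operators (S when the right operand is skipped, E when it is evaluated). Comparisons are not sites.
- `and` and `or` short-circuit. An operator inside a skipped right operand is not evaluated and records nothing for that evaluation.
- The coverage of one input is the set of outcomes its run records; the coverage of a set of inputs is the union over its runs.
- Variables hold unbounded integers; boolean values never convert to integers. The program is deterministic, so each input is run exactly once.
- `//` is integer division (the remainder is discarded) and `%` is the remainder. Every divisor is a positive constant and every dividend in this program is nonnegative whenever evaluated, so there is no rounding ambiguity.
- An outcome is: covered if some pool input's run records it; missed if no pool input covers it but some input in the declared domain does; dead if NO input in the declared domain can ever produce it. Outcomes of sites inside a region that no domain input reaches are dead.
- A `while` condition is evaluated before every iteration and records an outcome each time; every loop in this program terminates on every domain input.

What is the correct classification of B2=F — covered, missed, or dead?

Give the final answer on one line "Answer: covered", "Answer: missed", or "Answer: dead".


B2=F is recorded by pool input(s) 1, 2, 3, 4, 7, 8 -> covered
Answer: covered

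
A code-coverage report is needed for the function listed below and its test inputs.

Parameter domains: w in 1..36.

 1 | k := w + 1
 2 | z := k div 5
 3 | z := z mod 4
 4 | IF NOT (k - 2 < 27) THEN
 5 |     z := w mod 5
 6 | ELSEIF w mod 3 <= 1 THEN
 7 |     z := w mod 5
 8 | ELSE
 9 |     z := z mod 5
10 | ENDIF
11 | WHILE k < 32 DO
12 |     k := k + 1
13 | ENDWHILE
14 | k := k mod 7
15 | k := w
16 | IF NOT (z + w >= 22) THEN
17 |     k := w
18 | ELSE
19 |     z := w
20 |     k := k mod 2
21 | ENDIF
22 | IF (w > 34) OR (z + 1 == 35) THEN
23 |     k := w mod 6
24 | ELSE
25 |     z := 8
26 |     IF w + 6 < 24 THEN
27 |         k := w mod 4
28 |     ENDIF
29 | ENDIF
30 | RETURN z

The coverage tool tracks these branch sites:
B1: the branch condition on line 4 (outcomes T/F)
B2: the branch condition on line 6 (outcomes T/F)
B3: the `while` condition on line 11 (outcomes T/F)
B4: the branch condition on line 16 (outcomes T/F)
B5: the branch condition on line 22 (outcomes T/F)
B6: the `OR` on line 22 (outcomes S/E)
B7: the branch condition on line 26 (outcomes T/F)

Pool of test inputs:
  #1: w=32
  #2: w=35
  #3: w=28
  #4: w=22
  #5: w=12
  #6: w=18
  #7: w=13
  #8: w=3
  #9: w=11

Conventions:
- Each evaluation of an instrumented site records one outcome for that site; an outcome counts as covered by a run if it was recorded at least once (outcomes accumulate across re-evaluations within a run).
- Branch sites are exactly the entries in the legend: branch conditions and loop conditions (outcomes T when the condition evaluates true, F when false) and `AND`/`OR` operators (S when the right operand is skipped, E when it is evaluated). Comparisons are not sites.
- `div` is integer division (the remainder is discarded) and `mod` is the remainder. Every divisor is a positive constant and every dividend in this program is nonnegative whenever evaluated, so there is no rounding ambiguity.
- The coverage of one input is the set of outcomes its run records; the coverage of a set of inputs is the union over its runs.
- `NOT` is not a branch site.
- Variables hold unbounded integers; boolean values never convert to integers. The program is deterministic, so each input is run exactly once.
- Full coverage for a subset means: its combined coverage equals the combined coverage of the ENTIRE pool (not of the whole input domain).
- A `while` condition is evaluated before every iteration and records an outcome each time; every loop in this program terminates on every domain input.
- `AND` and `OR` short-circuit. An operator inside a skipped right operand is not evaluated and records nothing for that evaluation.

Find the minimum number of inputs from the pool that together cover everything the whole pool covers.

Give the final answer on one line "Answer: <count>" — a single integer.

input #1 (w=32): covers B1=T, B3=F, B4=F, B5=F, B6=E, B7=F
input #2 (w=35): covers B1=T, B3=F, B4=F, B5=T, B6=S
input #3 (w=28): covers B1=T, B3=T, B3=F, B4=F, B5=F, B6=E, B7=F
input #4 (w=22): covers B1=F, B2=T, B3=T, B3=F, B4=F, B5=F, B6=E, B7=F
input #5 (w=12): covers B1=F, B2=T, B3=T, B3=F, B4=T, B5=F, B6=E, B7=T
input #6 (w=18): covers B1=F, B2=T, B3=T, B3=F, B4=T, B5=F, B6=E, B7=F
input #7 (w=13): covers B1=F, B2=T, B3=T, B3=F, B4=T, B5=F, B6=E, B7=T
input #8 (w=3): covers B1=F, B2=T, B3=T, B3=F, B4=T, B5=F, B6=E, B7=T
input #9 (w=11): covers B1=F, B2=F, B3=T, B3=F, B4=T, B5=F, B6=E, B7=T
pool-wide coverage (14 outcomes): B1=T, B1=F, B2=T, B2=F, B3=T, B3=F, B4=T, B4=F, B5=T, B5=F, B6=S, B6=E, B7=T, B7=F
checked all size-1 subsets: none covers 14 outcomes (max 8/14)
checked all size-2 subsets: none covers 14 outcomes (max 12/14)
the canonical winner is {2, 4, 9}: size 3, full 14-outcome coverage, earliest index list among size-3 covers

Answer: 3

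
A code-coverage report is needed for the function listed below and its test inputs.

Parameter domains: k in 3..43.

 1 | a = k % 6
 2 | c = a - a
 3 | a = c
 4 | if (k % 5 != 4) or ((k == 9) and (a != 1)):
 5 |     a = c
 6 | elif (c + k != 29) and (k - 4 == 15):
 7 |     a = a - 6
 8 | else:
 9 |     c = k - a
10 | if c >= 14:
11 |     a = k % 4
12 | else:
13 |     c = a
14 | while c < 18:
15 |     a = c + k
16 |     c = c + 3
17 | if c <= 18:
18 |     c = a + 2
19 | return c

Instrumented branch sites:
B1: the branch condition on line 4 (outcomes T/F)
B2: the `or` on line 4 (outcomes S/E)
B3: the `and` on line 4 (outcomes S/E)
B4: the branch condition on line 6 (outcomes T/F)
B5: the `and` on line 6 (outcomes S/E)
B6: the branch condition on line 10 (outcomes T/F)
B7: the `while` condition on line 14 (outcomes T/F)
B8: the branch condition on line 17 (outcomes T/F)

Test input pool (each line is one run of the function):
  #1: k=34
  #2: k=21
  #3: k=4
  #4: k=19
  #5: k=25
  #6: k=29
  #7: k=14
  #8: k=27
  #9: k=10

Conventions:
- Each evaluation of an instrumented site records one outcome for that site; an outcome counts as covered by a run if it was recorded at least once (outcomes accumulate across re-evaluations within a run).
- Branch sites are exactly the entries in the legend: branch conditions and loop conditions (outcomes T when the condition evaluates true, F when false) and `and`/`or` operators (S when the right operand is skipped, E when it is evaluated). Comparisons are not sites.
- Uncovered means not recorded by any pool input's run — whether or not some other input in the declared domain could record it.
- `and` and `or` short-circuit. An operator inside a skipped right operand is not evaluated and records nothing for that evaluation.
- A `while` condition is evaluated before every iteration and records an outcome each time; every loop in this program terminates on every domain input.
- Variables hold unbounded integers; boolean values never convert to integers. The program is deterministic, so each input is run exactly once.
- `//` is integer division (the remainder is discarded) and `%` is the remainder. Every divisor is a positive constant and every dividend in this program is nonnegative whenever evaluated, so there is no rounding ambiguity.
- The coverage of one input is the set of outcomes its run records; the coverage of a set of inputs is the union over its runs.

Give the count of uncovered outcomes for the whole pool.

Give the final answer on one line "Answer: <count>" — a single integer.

input #1, k=34: events B2->E, B3->S, B1->F, B5->E, B4->F, B6->T, B7->F, B8->F; outcomes B1=F, B2=E, B3=S, B4=F, B5=E, B6=T, B7=F, B8=F
input #2, k=21: events B2->S, B1->T, B6->F, B7->T, B7->T, B7->T, B7->T, B7->T, B7->T, B7->F, B8->T; outcomes B1=T, B2=S, B6=F, B7=T, B7=F, B8=T
input #3, k=4: events B2->E, B3->S, B1->F, B5->E, B4->F, B6->F, B7->T, B7->T, B7->T, B7->T, B7->T, B7->T, B7->F, B8->T; outcomes B1=F, B2=E, B3=S, B4=F, B5=E, B6=F, B7=T, B7=F, B8=T
input #4, k=19: events B2->E, B3->S, B1->F, B5->E, B4->T, B6->F, B7->T, B7->T, B7->T, B7->T, B7->T, B7->T, B7->T, B7->T, ...; outcomes B1=F, B2=E, B3=S, B4=T, B5=E, B6=F, B7=T, B7=F, B8=T
input #5, k=25: events B2->S, B1->T, B6->F, B7->T, B7->T, B7->T, B7->T, B7->T, B7->T, B7->F, B8->T; outcomes B1=T, B2=S, B6=F, B7=T, B7=F, B8=T
input #6, k=29: events B2->E, B3->S, B1->F, B5->S, B4->F, B6->T, B7->F, B8->F; outcomes B1=F, B2=E, B3=S, B4=F, B5=S, B6=T, B7=F, B8=F
input #7, k=14: events B2->E, B3->S, B1->F, B5->E, B4->F, B6->T, B7->T, B7->T, B7->F, B8->F; outcomes B1=F, B2=E, B3=S, B4=F, B5=E, B6=T, B7=T, B7=F, B8=F
input #8, k=27: events B2->S, B1->T, B6->F, B7->T, B7->T, B7->T, B7->T, B7->T, B7->T, B7->F, B8->T; outcomes B1=T, B2=S, B6=F, B7=T, B7=F, B8=T
input #9, k=10: events B2->S, B1->T, B6->F, B7->T, B7->T, B7->T, B7->T, B7->T, B7->T, B7->F, B8->T; outcomes B1=T, B2=S, B6=F, B7=T, B7=F, B8=T
union over the pool: B1=T, B1=F, B2=S, B2=E, B3=S, B4=T, B4=F, B5=S, B5=E, B6=T, B6=F, B7=T, B7=F, B8=T, B8=F
uncovered (1 of 16): B3=E

Answer: 1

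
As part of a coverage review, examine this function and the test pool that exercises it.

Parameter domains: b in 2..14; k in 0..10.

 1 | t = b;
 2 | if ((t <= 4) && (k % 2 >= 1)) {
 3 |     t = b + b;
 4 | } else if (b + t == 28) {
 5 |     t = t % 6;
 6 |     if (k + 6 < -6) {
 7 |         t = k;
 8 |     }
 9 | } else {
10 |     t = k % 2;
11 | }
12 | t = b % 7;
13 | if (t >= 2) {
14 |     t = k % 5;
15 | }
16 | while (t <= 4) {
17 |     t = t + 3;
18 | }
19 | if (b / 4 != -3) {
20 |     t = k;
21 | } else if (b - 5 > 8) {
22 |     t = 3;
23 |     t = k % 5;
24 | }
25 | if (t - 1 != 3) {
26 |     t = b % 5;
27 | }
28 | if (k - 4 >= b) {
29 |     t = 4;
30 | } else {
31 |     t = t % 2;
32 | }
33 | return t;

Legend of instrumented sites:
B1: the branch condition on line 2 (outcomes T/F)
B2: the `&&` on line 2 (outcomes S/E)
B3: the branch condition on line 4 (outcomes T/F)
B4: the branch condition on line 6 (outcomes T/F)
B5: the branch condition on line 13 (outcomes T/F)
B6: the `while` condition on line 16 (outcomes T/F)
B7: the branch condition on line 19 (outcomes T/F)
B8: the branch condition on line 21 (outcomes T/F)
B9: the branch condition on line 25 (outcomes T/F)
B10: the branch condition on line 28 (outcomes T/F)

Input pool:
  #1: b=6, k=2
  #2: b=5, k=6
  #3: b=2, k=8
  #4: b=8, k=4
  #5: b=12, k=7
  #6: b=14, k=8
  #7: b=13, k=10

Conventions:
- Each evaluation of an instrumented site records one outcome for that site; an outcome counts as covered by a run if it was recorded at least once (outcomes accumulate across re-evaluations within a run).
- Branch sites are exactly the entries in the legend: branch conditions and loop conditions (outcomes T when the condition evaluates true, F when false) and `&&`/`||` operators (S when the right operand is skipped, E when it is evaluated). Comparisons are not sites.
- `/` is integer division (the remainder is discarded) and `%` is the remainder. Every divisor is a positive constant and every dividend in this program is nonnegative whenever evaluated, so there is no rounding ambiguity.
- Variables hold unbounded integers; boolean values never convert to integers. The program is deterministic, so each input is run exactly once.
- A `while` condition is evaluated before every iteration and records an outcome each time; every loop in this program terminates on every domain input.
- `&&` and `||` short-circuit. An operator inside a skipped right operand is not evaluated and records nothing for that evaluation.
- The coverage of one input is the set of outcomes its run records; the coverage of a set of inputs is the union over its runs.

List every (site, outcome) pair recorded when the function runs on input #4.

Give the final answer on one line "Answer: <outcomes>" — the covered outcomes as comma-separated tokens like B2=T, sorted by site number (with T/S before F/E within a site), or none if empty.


Event log for input #4 (b=8, k=4):
  B2->S, B1->F, B3->F, B5->F, B6->T, B6->T, B6->F, B7->T, B9->F, B10->F
as a set, this run covers: B1=F, B2=S, B3=F, B5=F, B6=T, B6=F, B7=T, B9=F, B10=F
Answer: B1=F, B2=S, B3=F, B5=F, B6=T, B6=F, B7=T, B9=F, B10=F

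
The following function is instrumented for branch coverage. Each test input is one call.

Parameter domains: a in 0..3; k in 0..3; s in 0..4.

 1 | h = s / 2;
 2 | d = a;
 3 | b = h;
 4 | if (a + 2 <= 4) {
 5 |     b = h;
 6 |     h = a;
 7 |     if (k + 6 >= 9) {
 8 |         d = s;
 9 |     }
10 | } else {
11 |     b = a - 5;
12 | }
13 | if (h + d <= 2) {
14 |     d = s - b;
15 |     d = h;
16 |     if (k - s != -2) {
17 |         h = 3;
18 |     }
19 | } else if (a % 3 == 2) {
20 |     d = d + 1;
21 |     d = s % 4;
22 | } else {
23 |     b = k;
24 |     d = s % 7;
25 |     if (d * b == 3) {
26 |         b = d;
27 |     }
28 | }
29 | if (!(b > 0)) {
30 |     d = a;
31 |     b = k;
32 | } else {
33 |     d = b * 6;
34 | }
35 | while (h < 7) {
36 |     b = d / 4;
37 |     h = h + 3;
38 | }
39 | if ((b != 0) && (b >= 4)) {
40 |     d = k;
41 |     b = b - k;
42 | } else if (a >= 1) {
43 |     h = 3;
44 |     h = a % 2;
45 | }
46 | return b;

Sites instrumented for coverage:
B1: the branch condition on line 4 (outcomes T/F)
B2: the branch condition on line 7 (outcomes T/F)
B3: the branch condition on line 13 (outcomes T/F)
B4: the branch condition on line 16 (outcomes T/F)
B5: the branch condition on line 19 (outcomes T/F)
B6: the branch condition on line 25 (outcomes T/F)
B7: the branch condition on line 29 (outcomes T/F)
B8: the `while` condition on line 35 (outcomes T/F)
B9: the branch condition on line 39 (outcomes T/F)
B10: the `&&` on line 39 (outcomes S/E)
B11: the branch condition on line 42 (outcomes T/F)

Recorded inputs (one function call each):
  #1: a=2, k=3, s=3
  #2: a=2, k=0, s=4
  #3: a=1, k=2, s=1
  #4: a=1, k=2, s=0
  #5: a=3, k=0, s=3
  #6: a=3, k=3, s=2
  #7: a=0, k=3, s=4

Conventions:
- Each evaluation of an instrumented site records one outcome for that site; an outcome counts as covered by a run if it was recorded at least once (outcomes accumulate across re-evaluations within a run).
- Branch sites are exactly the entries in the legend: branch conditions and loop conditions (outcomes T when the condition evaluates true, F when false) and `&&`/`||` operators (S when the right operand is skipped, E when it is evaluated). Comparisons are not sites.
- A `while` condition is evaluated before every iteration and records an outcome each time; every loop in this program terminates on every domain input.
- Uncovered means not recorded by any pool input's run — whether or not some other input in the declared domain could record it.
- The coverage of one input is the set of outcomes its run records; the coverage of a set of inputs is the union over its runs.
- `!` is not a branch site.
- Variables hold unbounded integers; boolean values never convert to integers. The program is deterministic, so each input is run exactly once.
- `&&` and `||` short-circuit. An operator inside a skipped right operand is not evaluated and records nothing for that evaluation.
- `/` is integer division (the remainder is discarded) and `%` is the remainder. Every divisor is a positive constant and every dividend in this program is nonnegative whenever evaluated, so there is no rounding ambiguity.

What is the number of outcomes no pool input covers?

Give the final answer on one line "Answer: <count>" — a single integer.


#1 (a=2, k=3, s=3) -> covered: B1=T, B2=T, B3=F, B5=T, B7=F, B8=T, B8=F, B9=F, B10=E, B11=T
#2 (a=2, k=0, s=4) -> covered: B1=T, B2=F, B3=F, B5=T, B7=F, B8=T, B8=F, B9=F, B10=E, B11=T
#3 (a=1, k=2, s=1) -> covered: B1=T, B2=F, B3=T, B4=T, B7=T, B8=T, B8=F, B9=F, B10=S, B11=T
#4 (a=1, k=2, s=0) -> covered: B1=T, B2=F, B3=T, B4=T, B7=T, B8=T, B8=F, B9=F, B10=S, B11=T
#5 (a=3, k=0, s=3) -> covered: B1=F, B3=F, B5=F, B6=F, B7=T, B8=T, B8=F, B9=F, B10=S, B11=T
#6 (a=3, k=3, s=2) -> covered: B1=F, B3=F, B5=F, B6=F, B7=F, B8=T, B8=F, B9=T, B10=E
#7 (a=0, k=3, s=4) -> covered: B1=T, B2=T, B3=F, B5=F, B6=F, B7=F, B8=T, B8=F, B9=T, B10=E
union over the pool: B1=T, B1=F, B2=T, B2=F, B3=T, B3=F, B4=T, B5=T, B5=F, B6=F, B7=T, B7=F, B8=T, B8=F, B9=T, B9=F, B10=S, B10=E, B11=T
uncovered (3 of 22): B4=F, B6=T, B11=F
Answer: 3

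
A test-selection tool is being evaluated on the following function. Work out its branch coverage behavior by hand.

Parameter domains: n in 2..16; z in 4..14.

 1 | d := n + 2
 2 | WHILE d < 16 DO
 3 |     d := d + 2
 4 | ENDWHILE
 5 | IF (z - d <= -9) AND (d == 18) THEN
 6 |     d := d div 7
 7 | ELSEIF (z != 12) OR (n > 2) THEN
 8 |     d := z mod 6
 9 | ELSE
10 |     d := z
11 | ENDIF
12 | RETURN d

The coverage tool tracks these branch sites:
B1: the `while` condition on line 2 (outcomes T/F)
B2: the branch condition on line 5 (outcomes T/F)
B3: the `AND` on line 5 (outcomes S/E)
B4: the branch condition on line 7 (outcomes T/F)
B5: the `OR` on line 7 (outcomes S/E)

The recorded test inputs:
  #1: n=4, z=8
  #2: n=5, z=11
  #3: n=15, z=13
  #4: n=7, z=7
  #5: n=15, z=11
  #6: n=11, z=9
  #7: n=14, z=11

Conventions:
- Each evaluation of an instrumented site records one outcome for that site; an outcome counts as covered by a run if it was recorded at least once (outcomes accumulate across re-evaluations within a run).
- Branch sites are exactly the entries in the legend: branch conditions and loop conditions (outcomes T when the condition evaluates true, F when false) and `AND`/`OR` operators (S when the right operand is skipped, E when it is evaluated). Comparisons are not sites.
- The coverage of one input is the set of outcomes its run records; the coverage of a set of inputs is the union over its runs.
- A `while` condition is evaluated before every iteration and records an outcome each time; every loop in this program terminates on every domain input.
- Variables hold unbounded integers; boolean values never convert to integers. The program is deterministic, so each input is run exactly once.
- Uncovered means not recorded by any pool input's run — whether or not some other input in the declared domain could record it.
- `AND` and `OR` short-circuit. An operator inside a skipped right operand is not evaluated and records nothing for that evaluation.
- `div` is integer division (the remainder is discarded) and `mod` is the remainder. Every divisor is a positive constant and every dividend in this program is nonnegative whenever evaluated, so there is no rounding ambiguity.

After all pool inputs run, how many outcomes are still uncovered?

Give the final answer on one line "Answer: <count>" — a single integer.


#1 (n=4, z=8) -> B1->T, B1->T, B1->T, B1->T, B1->T, B1->F, B3->S, B2->F, B5->S, B4->T; covered: B1=T, B1=F, B2=F, B3=S, B4=T, B5=S
#2 (n=5, z=11) -> B1->T, B1->T, B1->T, B1->T, B1->T, B1->F, B3->S, B2->F, B5->S, B4->T; covered: B1=T, B1=F, B2=F, B3=S, B4=T, B5=S
#3 (n=15, z=13) -> B1->F, B3->S, B2->F, B5->S, B4->T; covered: B1=F, B2=F, B3=S, B4=T, B5=S
#4 (n=7, z=7) -> B1->T, B1->T, B1->T, B1->T, B1->F, B3->E, B2->F, B5->S, B4->T; covered: B1=T, B1=F, B2=F, B3=E, B4=T, B5=S
#5 (n=15, z=11) -> B1->F, B3->S, B2->F, B5->S, B4->T; covered: B1=F, B2=F, B3=S, B4=T, B5=S
#6 (n=11, z=9) -> B1->T, B1->T, B1->F, B3->S, B2->F, B5->S, B4->T; covered: B1=T, B1=F, B2=F, B3=S, B4=T, B5=S
#7 (n=14, z=11) -> B1->F, B3->S, B2->F, B5->S, B4->T; covered: B1=F, B2=F, B3=S, B4=T, B5=S
union over the pool: B1=T, B1=F, B2=F, B3=S, B3=E, B4=T, B5=S
uncovered (3 of 10): B2=T, B4=F, B5=E
Answer: 3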